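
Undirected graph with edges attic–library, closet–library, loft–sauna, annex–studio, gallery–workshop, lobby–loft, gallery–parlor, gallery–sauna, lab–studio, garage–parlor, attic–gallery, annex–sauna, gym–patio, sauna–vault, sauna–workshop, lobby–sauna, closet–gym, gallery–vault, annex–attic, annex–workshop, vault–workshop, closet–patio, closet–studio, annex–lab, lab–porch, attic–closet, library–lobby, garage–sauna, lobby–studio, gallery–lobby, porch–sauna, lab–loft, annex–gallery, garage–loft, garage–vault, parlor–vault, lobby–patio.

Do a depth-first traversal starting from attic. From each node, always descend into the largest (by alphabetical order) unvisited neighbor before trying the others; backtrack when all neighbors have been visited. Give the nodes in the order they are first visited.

attic library lobby studio lab porch sauna workshop vault parlor garage loft gallery annex closet patio gym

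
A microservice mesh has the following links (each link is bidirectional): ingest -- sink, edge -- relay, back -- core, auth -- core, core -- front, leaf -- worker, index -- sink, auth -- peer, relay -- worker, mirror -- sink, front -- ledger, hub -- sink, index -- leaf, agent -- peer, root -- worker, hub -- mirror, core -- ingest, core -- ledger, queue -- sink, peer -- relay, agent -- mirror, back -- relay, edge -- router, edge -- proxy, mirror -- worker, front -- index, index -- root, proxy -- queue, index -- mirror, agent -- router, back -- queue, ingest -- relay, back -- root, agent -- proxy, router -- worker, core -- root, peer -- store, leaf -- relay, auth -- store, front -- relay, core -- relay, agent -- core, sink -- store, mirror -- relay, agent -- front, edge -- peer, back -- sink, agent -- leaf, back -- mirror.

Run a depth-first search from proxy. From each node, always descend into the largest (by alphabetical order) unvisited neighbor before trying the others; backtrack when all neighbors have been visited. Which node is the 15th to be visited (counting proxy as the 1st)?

Visit proxy
proxy → queue
queue → sink
sink → store
store → peer
peer → relay
relay → worker
worker → router
router → edge
router → agent
agent → mirror
mirror → index
index → root
root → core
core → ledger
ledger → front
core → ingest
core → back
core → auth
index → leaf
mirror → hub

Visit order: proxy, queue, sink, store, peer, relay, worker, router, edge, agent, mirror, index, root, core, ledger, front, ingest, back, auth, leaf, hub

ledger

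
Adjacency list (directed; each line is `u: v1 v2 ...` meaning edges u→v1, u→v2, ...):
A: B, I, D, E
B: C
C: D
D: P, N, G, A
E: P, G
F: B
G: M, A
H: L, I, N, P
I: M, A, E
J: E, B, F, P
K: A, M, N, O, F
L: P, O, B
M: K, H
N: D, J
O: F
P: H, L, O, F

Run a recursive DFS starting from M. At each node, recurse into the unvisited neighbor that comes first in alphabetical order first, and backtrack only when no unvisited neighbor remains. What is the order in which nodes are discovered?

M H I A B C D G N J E P F L O K

Visit M
M → H
H → I
I → A
A → B
B → C
C → D
D → G
D → N
N → J
J → E
E → P
P → F
P → L
L → O
M → K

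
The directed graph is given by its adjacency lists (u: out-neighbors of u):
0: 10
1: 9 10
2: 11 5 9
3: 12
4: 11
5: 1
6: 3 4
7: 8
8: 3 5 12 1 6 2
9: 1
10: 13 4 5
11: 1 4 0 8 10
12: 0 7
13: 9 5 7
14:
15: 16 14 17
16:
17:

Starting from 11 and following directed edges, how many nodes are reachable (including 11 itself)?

14

BFS from 11 visits: 11, 1, 4, 0, 8, 10, 9, 3, 5, 12, 6, 2, 13, 7
Reachable nodes: 14 of 18 total.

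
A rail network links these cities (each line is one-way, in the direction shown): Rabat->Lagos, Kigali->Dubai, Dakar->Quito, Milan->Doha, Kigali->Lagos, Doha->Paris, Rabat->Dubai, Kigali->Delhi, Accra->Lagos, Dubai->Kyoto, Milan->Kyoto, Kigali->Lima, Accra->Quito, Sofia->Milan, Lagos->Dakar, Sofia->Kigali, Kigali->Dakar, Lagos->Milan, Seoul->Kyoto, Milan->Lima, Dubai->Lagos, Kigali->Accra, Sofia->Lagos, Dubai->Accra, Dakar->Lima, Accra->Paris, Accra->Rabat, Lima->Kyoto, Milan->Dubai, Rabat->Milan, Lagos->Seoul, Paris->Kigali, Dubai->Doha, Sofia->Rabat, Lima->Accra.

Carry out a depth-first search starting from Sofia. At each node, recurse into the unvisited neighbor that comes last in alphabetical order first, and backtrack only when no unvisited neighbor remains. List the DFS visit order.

Sofia, Rabat, Milan, Lima, Kyoto, Accra, Quito, Paris, Kigali, Lagos, Seoul, Dakar, Dubai, Doha, Delhi

Visit Sofia
Sofia → Rabat
Rabat → Milan
Milan → Lima
Lima → Kyoto
Lima → Accra
Accra → Quito
Accra → Paris
Paris → Kigali
Kigali → Lagos
Lagos → Seoul
Lagos → Dakar
Kigali → Dubai
Dubai → Doha
Kigali → Delhi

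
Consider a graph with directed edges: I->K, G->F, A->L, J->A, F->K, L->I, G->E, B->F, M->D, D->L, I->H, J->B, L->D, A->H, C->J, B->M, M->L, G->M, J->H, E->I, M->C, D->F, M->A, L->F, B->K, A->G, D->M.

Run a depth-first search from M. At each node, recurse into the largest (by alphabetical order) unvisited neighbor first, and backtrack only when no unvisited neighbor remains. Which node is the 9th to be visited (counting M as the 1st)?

Visit M
M → L
L → I
I → K
I → H
L → F
L → D
M → C
C → J
J → B
J → A
A → G
G → E

Visit order: M, L, I, K, H, F, D, C, J, B, A, G, E

J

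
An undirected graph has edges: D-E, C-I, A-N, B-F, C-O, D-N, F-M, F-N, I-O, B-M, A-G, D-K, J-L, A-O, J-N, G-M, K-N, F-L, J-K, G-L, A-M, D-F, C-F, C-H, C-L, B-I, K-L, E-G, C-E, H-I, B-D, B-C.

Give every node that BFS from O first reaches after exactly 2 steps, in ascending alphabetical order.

Level 0: O
Level 1: A, C, I
Level 2: B, E, F, G, H, L, M, N
Level 3: D, J, K

B, E, F, G, H, L, M, N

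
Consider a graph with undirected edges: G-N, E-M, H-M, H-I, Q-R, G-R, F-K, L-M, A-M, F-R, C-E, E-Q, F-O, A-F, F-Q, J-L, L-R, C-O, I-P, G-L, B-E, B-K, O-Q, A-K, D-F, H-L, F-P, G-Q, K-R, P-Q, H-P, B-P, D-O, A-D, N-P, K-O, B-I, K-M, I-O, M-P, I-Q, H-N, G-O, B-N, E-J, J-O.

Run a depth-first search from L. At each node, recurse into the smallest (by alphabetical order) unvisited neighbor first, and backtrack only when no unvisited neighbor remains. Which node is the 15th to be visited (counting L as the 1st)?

P

Visit L
L → G
G → N
N → B
B → E
E → C
C → O
O → D
D → A
A → F
F → K
K → M
M → H
H → I
I → P
P → Q
Q → R
O → J

Visit order: L, G, N, B, E, C, O, D, A, F, K, M, H, I, P, Q, R, J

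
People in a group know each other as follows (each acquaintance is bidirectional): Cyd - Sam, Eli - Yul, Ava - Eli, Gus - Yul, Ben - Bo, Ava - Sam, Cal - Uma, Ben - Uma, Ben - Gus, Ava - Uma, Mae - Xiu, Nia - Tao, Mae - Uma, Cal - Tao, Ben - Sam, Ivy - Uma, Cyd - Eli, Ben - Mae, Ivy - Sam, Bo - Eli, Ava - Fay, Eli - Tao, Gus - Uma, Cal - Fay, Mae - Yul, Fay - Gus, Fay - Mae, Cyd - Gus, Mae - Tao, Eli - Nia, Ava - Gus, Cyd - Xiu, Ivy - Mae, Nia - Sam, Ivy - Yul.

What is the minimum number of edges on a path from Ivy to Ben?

2

Level 0: Ivy
Level 1: Mae, Sam, Uma, Yul
Level 2: Ava, Ben, Cal, Cyd, Eli, Fay, Gus, Nia, Tao, Xiu
Level 3: Bo
Ben first appears at level 2.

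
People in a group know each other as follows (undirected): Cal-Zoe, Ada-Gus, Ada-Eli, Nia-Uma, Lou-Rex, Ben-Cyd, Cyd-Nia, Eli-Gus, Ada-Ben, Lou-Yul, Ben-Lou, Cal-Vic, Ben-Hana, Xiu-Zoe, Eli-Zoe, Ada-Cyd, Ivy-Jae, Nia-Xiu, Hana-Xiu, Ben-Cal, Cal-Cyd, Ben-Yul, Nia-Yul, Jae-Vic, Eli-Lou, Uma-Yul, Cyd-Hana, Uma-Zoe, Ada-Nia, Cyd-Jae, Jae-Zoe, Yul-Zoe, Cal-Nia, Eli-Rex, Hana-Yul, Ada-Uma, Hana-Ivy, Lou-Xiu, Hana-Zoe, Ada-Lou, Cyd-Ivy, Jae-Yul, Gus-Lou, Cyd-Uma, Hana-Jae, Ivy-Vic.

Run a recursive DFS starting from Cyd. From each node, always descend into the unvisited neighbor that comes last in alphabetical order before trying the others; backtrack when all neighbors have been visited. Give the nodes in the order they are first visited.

Cyd, Uma, Zoe, Yul, Nia, Xiu, Lou, Rex, Eli, Gus, Ada, Ben, Hana, Jae, Vic, Ivy, Cal

Visit Cyd
Cyd → Uma
Uma → Zoe
Zoe → Yul
Yul → Nia
Nia → Xiu
Xiu → Lou
Lou → Rex
Rex → Eli
Eli → Gus
Gus → Ada
Ada → Ben
Ben → Hana
Hana → Jae
Jae → Vic
Vic → Ivy
Vic → Cal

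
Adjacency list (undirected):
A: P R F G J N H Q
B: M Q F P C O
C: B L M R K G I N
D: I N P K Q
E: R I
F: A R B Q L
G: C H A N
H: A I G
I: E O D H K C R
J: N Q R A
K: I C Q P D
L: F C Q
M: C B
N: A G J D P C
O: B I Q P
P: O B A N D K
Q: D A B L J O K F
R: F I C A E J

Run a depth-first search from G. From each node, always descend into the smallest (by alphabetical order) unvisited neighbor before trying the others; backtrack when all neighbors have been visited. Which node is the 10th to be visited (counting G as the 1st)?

N

Visit G
G → A
A → F
F → B
B → C
C → I
I → D
D → K
K → P
P → N
N → J
J → Q
Q → L
Q → O
J → R
R → E
I → H
C → M

Visit order: G, A, F, B, C, I, D, K, P, N, J, Q, L, O, R, E, H, M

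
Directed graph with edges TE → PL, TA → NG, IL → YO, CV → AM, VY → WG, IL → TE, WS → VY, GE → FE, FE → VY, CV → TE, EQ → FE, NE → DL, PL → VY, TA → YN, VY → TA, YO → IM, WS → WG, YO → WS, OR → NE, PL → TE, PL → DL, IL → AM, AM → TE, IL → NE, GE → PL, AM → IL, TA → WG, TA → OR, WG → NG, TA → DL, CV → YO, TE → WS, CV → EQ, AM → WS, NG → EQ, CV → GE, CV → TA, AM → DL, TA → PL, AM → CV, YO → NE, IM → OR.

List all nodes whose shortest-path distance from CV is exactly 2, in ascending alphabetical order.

Level 0: CV
Level 1: AM, EQ, GE, TA, TE, YO
Level 2: DL, FE, IL, IM, NE, NG, OR, PL, WG, WS, YN
Level 3: VY

DL, FE, IL, IM, NE, NG, OR, PL, WG, WS, YN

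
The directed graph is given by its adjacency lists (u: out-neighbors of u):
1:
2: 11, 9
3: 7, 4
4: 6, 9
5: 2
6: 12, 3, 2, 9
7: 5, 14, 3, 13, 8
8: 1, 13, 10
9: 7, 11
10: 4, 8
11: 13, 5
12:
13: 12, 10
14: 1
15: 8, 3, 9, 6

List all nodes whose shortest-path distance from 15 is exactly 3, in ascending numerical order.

5, 14

Level 0: 15
Level 1: 3, 6, 8, 9
Level 2: 1, 2, 4, 7, 10, 11, 12, 13
Level 3: 5, 14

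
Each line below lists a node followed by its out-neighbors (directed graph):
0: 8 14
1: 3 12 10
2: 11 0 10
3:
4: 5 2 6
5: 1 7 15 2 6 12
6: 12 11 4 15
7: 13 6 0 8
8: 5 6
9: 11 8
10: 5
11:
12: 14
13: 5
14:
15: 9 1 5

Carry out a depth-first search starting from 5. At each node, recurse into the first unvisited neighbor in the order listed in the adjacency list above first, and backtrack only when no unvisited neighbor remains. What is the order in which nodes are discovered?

Visit 5
5 → 1
1 → 3
1 → 12
12 → 14
1 → 10
5 → 7
7 → 13
7 → 6
6 → 11
6 → 4
4 → 2
2 → 0
0 → 8
6 → 15
15 → 9

5 1 3 12 14 10 7 13 6 11 4 2 0 8 15 9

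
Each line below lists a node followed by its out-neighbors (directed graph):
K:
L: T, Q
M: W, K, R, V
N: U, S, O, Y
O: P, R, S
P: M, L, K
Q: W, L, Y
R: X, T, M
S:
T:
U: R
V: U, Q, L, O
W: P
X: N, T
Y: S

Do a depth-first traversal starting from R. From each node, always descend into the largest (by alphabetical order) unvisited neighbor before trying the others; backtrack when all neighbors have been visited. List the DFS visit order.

R, X, T, N, Y, S, U, O, P, M, W, V, Q, L, K

Visit R
R → X
X → T
X → N
N → Y
Y → S
N → U
N → O
O → P
P → M
M → W
M → V
V → Q
Q → L
M → K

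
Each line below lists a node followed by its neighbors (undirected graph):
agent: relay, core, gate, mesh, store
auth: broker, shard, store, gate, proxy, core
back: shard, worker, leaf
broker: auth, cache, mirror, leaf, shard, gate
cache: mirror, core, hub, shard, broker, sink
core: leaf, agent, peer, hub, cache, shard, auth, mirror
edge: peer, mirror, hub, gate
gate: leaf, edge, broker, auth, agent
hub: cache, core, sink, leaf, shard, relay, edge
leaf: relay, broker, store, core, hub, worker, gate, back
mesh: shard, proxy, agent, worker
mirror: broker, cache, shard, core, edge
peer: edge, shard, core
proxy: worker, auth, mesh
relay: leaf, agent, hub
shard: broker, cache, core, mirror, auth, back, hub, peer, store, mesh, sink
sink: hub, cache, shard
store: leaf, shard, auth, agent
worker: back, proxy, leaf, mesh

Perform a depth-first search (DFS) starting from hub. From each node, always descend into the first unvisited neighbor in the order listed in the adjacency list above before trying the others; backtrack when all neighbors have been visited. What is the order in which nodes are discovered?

hub -> cache -> mirror -> broker -> auth -> shard -> core -> leaf -> relay -> agent -> gate -> edge -> peer -> mesh -> proxy -> worker -> back -> store -> sink

Visit hub
hub → cache
cache → mirror
mirror → broker
broker → auth
auth → shard
shard → core
core → leaf
leaf → relay
relay → agent
agent → gate
gate → edge
edge → peer
agent → mesh
mesh → proxy
proxy → worker
worker → back
agent → store
shard → sink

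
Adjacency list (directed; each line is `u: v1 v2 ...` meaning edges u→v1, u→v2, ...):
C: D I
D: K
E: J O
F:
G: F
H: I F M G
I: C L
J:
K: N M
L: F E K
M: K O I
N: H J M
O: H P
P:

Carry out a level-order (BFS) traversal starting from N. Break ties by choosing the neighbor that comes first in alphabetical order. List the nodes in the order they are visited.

Visit N; enqueue H, J, M → queue [H, J, M]
Visit H; enqueue F, G, I → queue [J, M, F, G, I]
Visit J → queue [M, F, G, I]
Visit M; enqueue K, O → queue [F, G, I, K, O]
Visit F → queue [G, I, K, O]
Visit G → queue [I, K, O]
Visit I; enqueue C, L → queue [K, O, C, L]
Visit K → queue [O, C, L]
Visit O; enqueue P → queue [C, L, P]
Visit C; enqueue D → queue [L, P, D]
Visit L; enqueue E → queue [P, D, E]
Visit P → queue [D, E]
Visit D → queue [E]
Visit E → queue []

N -> H -> J -> M -> F -> G -> I -> K -> O -> C -> L -> P -> D -> E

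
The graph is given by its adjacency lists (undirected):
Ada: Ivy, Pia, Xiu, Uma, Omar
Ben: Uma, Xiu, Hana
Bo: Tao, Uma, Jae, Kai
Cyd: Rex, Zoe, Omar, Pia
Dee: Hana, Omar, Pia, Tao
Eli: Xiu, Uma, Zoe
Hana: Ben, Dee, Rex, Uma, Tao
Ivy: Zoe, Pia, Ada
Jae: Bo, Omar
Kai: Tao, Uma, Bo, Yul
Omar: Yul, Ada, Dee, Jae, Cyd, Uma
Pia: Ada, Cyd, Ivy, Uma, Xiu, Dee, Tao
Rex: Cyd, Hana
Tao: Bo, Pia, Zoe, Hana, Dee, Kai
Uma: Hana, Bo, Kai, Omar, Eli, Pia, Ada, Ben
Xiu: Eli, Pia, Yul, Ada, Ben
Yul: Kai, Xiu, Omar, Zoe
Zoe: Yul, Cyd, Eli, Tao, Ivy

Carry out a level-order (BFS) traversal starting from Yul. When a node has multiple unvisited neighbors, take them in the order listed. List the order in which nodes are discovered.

Yul Kai Xiu Omar Zoe Tao Uma Bo Eli Pia Ada Ben Dee Jae Cyd Ivy Hana Rex

Visit Yul; enqueue Kai, Xiu, Omar, Zoe → queue [Kai, Xiu, Omar, Zoe]
Visit Kai; enqueue Tao, Uma, Bo → queue [Xiu, Omar, Zoe, Tao, Uma, Bo]
Visit Xiu; enqueue Eli, Pia, Ada, Ben → queue [Omar, Zoe, Tao, Uma, Bo, Eli, Pia, Ada, Ben]
Visit Omar; enqueue Dee, Jae, Cyd → queue [Zoe, Tao, Uma, Bo, Eli, Pia, Ada, Ben, Dee, Jae, Cyd]
Visit Zoe; enqueue Ivy → queue [Tao, Uma, Bo, Eli, Pia, Ada, Ben, Dee, Jae, Cyd, Ivy]
Visit Tao; enqueue Hana → queue [Uma, Bo, Eli, Pia, Ada, Ben, Dee, Jae, Cyd, Ivy, Hana]
Visit Uma → queue [Bo, Eli, Pia, Ada, Ben, Dee, Jae, Cyd, Ivy, Hana]
Visit Bo → queue [Eli, Pia, Ada, Ben, Dee, Jae, Cyd, Ivy, Hana]
Visit Eli → queue [Pia, Ada, Ben, Dee, Jae, Cyd, Ivy, Hana]
Visit Pia → queue [Ada, Ben, Dee, Jae, Cyd, Ivy, Hana]
Visit Ada → queue [Ben, Dee, Jae, Cyd, Ivy, Hana]
Visit Ben → queue [Dee, Jae, Cyd, Ivy, Hana]
Visit Dee → queue [Jae, Cyd, Ivy, Hana]
Visit Jae → queue [Cyd, Ivy, Hana]
Visit Cyd; enqueue Rex → queue [Ivy, Hana, Rex]
Visit Ivy → queue [Hana, Rex]
Visit Hana → queue [Rex]
Visit Rex → queue []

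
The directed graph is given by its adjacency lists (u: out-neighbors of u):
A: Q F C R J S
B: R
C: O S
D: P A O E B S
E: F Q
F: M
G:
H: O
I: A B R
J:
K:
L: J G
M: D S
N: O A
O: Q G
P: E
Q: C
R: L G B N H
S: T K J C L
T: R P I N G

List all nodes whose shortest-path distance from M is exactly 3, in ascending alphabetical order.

F, G, I, N, Q, R

Level 0: M
Level 1: D, S
Level 2: A, B, C, E, J, K, L, O, P, T
Level 3: F, G, I, N, Q, R
Level 4: H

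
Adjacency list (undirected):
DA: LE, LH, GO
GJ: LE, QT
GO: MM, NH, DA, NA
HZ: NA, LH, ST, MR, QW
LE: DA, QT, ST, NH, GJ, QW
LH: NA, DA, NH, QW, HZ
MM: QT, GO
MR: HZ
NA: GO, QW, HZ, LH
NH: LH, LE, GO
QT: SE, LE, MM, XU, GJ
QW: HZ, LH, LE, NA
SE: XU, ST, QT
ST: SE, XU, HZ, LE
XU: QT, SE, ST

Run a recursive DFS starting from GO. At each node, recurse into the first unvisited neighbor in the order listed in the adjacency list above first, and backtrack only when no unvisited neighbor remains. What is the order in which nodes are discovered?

GO → MM → QT → SE → XU → ST → HZ → NA → QW → LH → DA → LE → NH → GJ → MR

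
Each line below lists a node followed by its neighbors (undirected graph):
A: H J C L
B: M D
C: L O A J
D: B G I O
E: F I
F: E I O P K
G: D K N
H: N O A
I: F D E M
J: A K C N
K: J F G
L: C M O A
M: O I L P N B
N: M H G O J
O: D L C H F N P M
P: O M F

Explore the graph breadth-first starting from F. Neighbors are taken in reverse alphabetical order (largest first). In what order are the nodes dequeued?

F P O K I E M N L H D C J G B A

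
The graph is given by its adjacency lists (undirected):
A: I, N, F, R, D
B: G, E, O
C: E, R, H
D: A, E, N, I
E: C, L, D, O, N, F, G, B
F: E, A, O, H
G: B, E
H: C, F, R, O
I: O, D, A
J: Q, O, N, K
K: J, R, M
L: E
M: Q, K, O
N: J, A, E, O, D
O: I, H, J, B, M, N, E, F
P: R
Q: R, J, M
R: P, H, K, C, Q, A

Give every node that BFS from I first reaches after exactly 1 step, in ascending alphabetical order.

Level 0: I
Level 1: A, D, O
Level 2: B, E, F, H, J, M, N, R
Level 3: C, G, K, L, P, Q

A, D, O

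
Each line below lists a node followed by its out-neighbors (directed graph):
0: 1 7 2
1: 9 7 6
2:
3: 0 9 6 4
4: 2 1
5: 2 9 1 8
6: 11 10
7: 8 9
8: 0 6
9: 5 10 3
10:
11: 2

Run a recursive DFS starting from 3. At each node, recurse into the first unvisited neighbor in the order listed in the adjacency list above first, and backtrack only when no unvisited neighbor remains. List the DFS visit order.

Visit 3
3 → 0
0 → 1
1 → 9
9 → 5
5 → 2
5 → 8
8 → 6
6 → 11
6 → 10
1 → 7
3 → 4

3 0 1 9 5 2 8 6 11 10 7 4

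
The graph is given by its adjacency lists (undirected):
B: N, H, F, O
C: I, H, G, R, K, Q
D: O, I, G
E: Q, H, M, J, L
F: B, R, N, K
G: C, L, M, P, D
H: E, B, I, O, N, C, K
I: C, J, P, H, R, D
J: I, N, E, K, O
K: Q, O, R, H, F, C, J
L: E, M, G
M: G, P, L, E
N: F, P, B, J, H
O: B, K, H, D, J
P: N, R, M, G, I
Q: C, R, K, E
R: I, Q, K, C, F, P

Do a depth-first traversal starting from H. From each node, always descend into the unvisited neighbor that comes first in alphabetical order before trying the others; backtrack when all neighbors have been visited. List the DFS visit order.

Visit H
H → B
B → F
F → K
K → C
C → G
G → D
D → I
I → J
J → E
E → L
L → M
M → P
P → N
P → R
R → Q
J → O

H → B → F → K → C → G → D → I → J → E → L → M → P → N → R → Q → O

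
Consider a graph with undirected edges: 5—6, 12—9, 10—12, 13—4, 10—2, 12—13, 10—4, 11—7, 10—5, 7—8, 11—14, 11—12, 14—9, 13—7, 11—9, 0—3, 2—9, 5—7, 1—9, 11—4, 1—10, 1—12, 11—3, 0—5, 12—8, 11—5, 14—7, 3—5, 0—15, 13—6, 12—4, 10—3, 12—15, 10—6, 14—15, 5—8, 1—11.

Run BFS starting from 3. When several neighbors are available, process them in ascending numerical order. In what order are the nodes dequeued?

3 → 0 → 5 → 10 → 11 → 15 → 6 → 7 → 8 → 1 → 2 → 4 → 12 → 9 → 14 → 13

Visit 3; enqueue 0, 5, 10, 11 → queue [0, 5, 10, 11]
Visit 0; enqueue 15 → queue [5, 10, 11, 15]
Visit 5; enqueue 6, 7, 8 → queue [10, 11, 15, 6, 7, 8]
Visit 10; enqueue 1, 2, 4, 12 → queue [11, 15, 6, 7, 8, 1, 2, 4, 12]
Visit 11; enqueue 9, 14 → queue [15, 6, 7, 8, 1, 2, 4, 12, 9, 14]
Visit 15 → queue [6, 7, 8, 1, 2, 4, 12, 9, 14]
Visit 6; enqueue 13 → queue [7, 8, 1, 2, 4, 12, 9, 14, 13]
Visit 7 → queue [8, 1, 2, 4, 12, 9, 14, 13]
Visit 8 → queue [1, 2, 4, 12, 9, 14, 13]
Visit 1 → queue [2, 4, 12, 9, 14, 13]
Visit 2 → queue [4, 12, 9, 14, 13]
Visit 4 → queue [12, 9, 14, 13]
Visit 12 → queue [9, 14, 13]
Visit 9 → queue [14, 13]
Visit 14 → queue [13]
Visit 13 → queue []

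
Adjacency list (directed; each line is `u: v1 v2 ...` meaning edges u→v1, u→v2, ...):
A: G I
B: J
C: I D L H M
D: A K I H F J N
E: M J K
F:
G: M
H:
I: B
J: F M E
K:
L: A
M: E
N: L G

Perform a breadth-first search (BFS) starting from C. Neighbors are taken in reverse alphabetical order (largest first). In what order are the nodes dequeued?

C -> M -> L -> I -> H -> D -> E -> A -> B -> N -> K -> J -> F -> G

Visit C; enqueue M, L, I, H, D → queue [M, L, I, H, D]
Visit M; enqueue E → queue [L, I, H, D, E]
Visit L; enqueue A → queue [I, H, D, E, A]
Visit I; enqueue B → queue [H, D, E, A, B]
Visit H → queue [D, E, A, B]
Visit D; enqueue N, K, J, F → queue [E, A, B, N, K, J, F]
Visit E → queue [A, B, N, K, J, F]
Visit A; enqueue G → queue [B, N, K, J, F, G]
Visit B → queue [N, K, J, F, G]
Visit N → queue [K, J, F, G]
Visit K → queue [J, F, G]
Visit J → queue [F, G]
Visit F → queue [G]
Visit G → queue []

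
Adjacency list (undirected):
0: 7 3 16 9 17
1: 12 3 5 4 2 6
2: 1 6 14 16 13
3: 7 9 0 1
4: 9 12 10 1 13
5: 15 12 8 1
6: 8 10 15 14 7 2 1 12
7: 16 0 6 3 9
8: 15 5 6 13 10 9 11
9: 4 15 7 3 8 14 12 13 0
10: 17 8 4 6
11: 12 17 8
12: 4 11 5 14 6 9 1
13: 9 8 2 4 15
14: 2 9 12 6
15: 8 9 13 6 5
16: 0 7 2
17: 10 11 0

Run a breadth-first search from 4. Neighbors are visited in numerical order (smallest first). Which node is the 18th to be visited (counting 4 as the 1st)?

Visit 4; enqueue 1, 9, 10, 12, 13 → queue [1, 9, 10, 12, 13]
Visit 1; enqueue 2, 3, 5, 6 → queue [9, 10, 12, 13, 2, 3, 5, 6]
Visit 9; enqueue 0, 7, 8, 14, 15 → queue [10, 12, 13, 2, 3, 5, 6, 0, 7, 8, 14, 15]
Visit 10; enqueue 17 → queue [12, 13, 2, 3, 5, 6, 0, 7, 8, 14, 15, 17]
Visit 12; enqueue 11 → queue [13, 2, 3, 5, 6, 0, 7, 8, 14, 15, 17, 11]
Visit 13 → queue [2, 3, 5, 6, 0, 7, 8, 14, 15, 17, 11]
Visit 2; enqueue 16 → queue [3, 5, 6, 0, 7, 8, 14, 15, 17, 11, 16]
Visit 3 → queue [5, 6, 0, 7, 8, 14, 15, 17, 11, 16]
Visit 5 → queue [6, 0, 7, 8, 14, 15, 17, 11, 16]
Visit 6 → queue [0, 7, 8, 14, 15, 17, 11, 16]
Visit 0 → queue [7, 8, 14, 15, 17, 11, 16]
Visit 7 → queue [8, 14, 15, 17, 11, 16]
Visit 8 → queue [14, 15, 17, 11, 16]
Visit 14 → queue [15, 17, 11, 16]
Visit 15 → queue [17, 11, 16]
Visit 17 → queue [11, 16]
Visit 11 → queue [16]
Visit 16 → queue []

Visit order: 4, 1, 9, 10, 12, 13, 2, 3, 5, 6, 0, 7, 8, 14, 15, 17, 11, 16

16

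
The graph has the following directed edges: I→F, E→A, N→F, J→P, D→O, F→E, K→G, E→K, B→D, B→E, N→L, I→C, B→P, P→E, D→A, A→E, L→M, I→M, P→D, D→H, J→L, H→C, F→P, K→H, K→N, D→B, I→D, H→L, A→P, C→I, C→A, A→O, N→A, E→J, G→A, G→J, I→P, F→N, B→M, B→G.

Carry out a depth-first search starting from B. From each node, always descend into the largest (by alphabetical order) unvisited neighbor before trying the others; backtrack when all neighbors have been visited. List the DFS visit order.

B, P, E, K, N, L, M, F, A, O, H, C, I, D, G, J

Visit B
B → P
P → E
E → K
K → N
N → L
L → M
N → F
N → A
A → O
K → H
H → C
C → I
I → D
K → G
G → J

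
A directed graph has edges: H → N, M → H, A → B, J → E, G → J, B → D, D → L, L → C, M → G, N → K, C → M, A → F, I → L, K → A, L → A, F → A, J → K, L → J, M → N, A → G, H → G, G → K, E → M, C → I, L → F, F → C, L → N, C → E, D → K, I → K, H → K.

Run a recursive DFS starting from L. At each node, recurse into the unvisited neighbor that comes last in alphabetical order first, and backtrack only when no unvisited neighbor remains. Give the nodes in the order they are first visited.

Visit L
L → N
N → K
K → A
A → G
G → J
J → E
E → M
M → H
A → F
F → C
C → I
A → B
B → D

L, N, K, A, G, J, E, M, H, F, C, I, B, D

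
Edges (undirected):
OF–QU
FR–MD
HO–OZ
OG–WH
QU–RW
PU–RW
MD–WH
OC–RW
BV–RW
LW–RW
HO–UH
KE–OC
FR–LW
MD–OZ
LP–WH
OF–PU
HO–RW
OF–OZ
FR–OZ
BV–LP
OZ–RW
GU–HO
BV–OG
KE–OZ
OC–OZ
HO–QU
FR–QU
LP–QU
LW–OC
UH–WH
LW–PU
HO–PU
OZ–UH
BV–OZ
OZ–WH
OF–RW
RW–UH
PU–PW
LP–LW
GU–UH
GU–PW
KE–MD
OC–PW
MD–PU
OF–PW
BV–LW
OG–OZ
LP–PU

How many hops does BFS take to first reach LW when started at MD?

Level 0: MD
Level 1: FR, KE, OZ, PU, WH
Level 2: BV, HO, LP, LW, OC, OF, OG, PW, QU, RW, UH
Level 3: GU
LW first appears at level 2.

2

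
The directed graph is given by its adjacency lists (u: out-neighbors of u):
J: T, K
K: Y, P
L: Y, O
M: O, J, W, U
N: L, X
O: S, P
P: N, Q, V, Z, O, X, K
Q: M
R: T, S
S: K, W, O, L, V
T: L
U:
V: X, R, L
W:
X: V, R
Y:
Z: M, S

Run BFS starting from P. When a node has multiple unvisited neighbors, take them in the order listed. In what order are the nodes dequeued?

P -> N -> Q -> V -> Z -> O -> X -> K -> L -> M -> R -> S -> Y -> J -> W -> U -> T

Visit P; enqueue N, Q, V, Z, O, X, K → queue [N, Q, V, Z, O, X, K]
Visit N; enqueue L → queue [Q, V, Z, O, X, K, L]
Visit Q; enqueue M → queue [V, Z, O, X, K, L, M]
Visit V; enqueue R → queue [Z, O, X, K, L, M, R]
Visit Z; enqueue S → queue [O, X, K, L, M, R, S]
Visit O → queue [X, K, L, M, R, S]
Visit X → queue [K, L, M, R, S]
Visit K; enqueue Y → queue [L, M, R, S, Y]
Visit L → queue [M, R, S, Y]
Visit M; enqueue J, W, U → queue [R, S, Y, J, W, U]
Visit R; enqueue T → queue [S, Y, J, W, U, T]
Visit S → queue [Y, J, W, U, T]
Visit Y → queue [J, W, U, T]
Visit J → queue [W, U, T]
Visit W → queue [U, T]
Visit U → queue [T]
Visit T → queue []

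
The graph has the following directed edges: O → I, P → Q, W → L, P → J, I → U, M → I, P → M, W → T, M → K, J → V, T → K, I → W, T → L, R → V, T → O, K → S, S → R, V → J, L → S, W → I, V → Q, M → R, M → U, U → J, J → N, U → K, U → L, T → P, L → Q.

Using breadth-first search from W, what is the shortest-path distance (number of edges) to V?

4

Level 0: W
Level 1: I, L, T
Level 2: K, O, P, Q, S, U
Level 3: J, M, R
Level 4: N, V
V first appears at level 4.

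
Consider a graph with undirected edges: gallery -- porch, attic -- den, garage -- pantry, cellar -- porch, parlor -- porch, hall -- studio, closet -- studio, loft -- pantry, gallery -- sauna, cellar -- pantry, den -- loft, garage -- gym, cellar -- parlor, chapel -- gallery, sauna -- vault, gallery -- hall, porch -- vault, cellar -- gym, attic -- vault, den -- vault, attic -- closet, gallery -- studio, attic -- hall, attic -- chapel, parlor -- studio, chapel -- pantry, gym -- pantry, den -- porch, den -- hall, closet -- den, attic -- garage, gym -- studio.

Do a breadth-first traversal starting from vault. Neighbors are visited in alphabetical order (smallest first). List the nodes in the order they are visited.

Visit vault; enqueue attic, den, porch, sauna → queue [attic, den, porch, sauna]
Visit attic; enqueue chapel, closet, garage, hall → queue [den, porch, sauna, chapel, closet, garage, hall]
Visit den; enqueue loft → queue [porch, sauna, chapel, closet, garage, hall, loft]
Visit porch; enqueue cellar, gallery, parlor → queue [sauna, chapel, closet, garage, hall, loft, cellar, gallery, parlor]
Visit sauna → queue [chapel, closet, garage, hall, loft, cellar, gallery, parlor]
Visit chapel; enqueue pantry → queue [closet, garage, hall, loft, cellar, gallery, parlor, pantry]
Visit closet; enqueue studio → queue [garage, hall, loft, cellar, gallery, parlor, pantry, studio]
Visit garage; enqueue gym → queue [hall, loft, cellar, gallery, parlor, pantry, studio, gym]
Visit hall → queue [loft, cellar, gallery, parlor, pantry, studio, gym]
Visit loft → queue [cellar, gallery, parlor, pantry, studio, gym]
Visit cellar → queue [gallery, parlor, pantry, studio, gym]
Visit gallery → queue [parlor, pantry, studio, gym]
Visit parlor → queue [pantry, studio, gym]
Visit pantry → queue [studio, gym]
Visit studio → queue [gym]
Visit gym → queue []

vault → attic → den → porch → sauna → chapel → closet → garage → hall → loft → cellar → gallery → parlor → pantry → studio → gym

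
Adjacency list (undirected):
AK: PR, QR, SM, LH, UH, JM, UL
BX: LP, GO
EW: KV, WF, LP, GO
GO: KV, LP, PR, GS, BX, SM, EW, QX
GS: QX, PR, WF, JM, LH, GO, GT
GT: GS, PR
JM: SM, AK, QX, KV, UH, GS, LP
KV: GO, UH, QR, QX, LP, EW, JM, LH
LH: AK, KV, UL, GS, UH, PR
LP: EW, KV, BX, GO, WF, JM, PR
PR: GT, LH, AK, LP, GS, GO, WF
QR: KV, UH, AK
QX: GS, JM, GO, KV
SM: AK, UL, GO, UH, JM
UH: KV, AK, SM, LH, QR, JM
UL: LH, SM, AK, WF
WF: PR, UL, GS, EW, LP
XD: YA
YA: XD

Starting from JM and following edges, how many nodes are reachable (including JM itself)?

BFS from JM visits: JM, SM, AK, QX, KV, UH, GS, LP, UL, GO, PR, QR, LH, EW, WF, GT, BX
Reachable nodes: 17 of 19 total.

17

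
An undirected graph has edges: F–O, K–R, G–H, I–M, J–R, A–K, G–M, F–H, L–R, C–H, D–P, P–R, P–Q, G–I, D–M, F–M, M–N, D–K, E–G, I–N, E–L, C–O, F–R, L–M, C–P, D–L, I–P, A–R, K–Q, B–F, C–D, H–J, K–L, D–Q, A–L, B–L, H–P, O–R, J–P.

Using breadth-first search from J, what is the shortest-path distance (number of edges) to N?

3

Level 0: J
Level 1: H, P, R
Level 2: A, C, D, F, G, I, K, L, O, Q
Level 3: B, E, M, N
N first appears at level 3.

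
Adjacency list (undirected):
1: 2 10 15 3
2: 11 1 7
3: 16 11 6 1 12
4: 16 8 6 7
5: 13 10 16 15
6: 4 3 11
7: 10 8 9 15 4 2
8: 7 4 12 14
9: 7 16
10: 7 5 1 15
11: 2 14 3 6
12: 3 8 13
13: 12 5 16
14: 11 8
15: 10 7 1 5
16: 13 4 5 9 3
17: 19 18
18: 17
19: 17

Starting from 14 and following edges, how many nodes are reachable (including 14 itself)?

16

BFS from 14 visits: 14, 11, 8, 6, 3, 2, 12, 7, 4, 16, 1, 13, 15, 10, 9, 5
Reachable nodes: 16 of 19 total.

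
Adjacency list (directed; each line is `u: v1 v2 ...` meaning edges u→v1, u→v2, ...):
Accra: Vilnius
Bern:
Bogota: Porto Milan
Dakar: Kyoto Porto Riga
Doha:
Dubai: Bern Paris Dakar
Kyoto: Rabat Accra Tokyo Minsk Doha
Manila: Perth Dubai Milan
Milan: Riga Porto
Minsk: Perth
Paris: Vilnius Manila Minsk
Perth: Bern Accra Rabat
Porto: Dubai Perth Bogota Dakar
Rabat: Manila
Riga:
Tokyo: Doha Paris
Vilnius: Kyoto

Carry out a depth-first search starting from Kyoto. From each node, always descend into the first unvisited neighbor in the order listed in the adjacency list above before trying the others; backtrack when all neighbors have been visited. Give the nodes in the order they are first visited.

Kyoto, Rabat, Manila, Perth, Bern, Accra, Vilnius, Dubai, Paris, Minsk, Dakar, Porto, Bogota, Milan, Riga, Tokyo, Doha

Visit Kyoto
Kyoto → Rabat
Rabat → Manila
Manila → Perth
Perth → Bern
Perth → Accra
Accra → Vilnius
Manila → Dubai
Dubai → Paris
Paris → Minsk
Dubai → Dakar
Dakar → Porto
Porto → Bogota
Bogota → Milan
Milan → Riga
Kyoto → Tokyo
Tokyo → Doha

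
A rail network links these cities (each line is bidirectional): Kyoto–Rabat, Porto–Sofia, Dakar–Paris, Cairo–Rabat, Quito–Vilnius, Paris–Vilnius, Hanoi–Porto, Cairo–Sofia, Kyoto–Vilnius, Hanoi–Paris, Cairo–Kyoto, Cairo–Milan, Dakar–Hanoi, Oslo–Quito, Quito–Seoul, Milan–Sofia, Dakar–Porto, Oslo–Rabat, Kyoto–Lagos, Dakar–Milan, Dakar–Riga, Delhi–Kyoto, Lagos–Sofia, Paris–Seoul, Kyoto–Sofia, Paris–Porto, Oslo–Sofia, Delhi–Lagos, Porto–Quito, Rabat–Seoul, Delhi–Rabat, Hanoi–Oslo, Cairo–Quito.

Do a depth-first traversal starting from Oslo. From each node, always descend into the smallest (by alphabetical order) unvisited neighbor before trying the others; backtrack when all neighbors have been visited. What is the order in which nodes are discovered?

Oslo → Hanoi → Dakar → Milan → Cairo → Kyoto → Delhi → Lagos → Sofia → Porto → Paris → Seoul → Quito → Vilnius → Rabat → Riga

Visit Oslo
Oslo → Hanoi
Hanoi → Dakar
Dakar → Milan
Milan → Cairo
Cairo → Kyoto
Kyoto → Delhi
Delhi → Lagos
Lagos → Sofia
Sofia → Porto
Porto → Paris
Paris → Seoul
Seoul → Quito
Quito → Vilnius
Seoul → Rabat
Dakar → Riga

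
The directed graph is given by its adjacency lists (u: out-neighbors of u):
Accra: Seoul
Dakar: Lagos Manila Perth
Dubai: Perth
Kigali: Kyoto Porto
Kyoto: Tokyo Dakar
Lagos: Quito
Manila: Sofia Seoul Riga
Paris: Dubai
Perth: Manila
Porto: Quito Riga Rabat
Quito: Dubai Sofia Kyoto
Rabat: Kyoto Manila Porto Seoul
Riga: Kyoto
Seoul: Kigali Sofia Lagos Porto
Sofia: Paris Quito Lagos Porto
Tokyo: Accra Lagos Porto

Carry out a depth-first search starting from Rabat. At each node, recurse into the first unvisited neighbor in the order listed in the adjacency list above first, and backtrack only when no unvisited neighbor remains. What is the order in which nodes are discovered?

Rabat → Kyoto → Tokyo → Accra → Seoul → Kigali → Porto → Quito → Dubai → Perth → Manila → Sofia → Paris → Lagos → Riga → Dakar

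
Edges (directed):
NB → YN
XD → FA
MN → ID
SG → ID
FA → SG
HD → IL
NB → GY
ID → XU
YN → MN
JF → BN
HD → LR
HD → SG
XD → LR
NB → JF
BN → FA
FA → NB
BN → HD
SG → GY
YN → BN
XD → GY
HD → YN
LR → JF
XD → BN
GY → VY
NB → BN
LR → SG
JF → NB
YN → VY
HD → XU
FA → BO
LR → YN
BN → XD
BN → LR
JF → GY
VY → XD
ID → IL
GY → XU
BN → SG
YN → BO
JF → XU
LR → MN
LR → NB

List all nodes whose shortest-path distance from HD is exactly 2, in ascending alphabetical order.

BN, BO, GY, ID, JF, MN, NB, VY

Level 0: HD
Level 1: IL, LR, SG, XU, YN
Level 2: BN, BO, GY, ID, JF, MN, NB, VY
Level 3: FA, XD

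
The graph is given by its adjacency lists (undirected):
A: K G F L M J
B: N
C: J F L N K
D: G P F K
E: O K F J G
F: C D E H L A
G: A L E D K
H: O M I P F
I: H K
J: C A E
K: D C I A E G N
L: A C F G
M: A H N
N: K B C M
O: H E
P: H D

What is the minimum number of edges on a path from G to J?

2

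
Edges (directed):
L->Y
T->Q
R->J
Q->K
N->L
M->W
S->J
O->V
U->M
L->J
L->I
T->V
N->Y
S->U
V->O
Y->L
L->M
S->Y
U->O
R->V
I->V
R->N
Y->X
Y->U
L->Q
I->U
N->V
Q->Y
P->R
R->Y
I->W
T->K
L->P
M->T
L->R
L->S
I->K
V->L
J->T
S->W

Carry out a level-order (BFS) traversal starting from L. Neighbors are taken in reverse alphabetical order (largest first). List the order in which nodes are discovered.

L Y S R Q P M J I X U W V N K T O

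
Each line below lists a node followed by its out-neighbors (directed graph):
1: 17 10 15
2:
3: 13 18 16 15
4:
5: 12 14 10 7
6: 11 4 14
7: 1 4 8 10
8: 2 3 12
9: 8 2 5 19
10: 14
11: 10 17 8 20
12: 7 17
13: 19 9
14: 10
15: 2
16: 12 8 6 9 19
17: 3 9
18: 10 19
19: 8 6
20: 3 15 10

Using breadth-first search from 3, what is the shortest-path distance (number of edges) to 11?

3

Level 0: 3
Level 1: 13, 15, 16, 18
Level 2: 2, 6, 8, 9, 10, 12, 19
Level 3: 4, 5, 7, 11, 14, 17
Level 4: 1, 20
11 first appears at level 3.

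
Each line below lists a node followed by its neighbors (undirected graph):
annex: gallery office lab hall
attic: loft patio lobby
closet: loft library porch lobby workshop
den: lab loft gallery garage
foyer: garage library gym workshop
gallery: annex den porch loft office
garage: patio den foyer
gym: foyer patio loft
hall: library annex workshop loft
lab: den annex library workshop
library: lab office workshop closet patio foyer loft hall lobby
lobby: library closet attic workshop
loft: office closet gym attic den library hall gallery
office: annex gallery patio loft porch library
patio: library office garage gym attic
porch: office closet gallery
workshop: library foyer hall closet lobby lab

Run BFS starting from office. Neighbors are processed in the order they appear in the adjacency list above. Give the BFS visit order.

Visit office; enqueue annex, gallery, patio, loft, porch, library → queue [annex, gallery, patio, loft, porch, library]
Visit annex; enqueue lab, hall → queue [gallery, patio, loft, porch, library, lab, hall]
Visit gallery; enqueue den → queue [patio, loft, porch, library, lab, hall, den]
Visit patio; enqueue garage, gym, attic → queue [loft, porch, library, lab, hall, den, garage, gym, attic]
Visit loft; enqueue closet → queue [porch, library, lab, hall, den, garage, gym, attic, closet]
Visit porch → queue [library, lab, hall, den, garage, gym, attic, closet]
Visit library; enqueue workshop, foyer, lobby → queue [lab, hall, den, garage, gym, attic, closet, workshop, foyer, lobby]
Visit lab → queue [hall, den, garage, gym, attic, closet, workshop, foyer, lobby]
Visit hall → queue [den, garage, gym, attic, closet, workshop, foyer, lobby]
Visit den → queue [garage, gym, attic, closet, workshop, foyer, lobby]
Visit garage → queue [gym, attic, closet, workshop, foyer, lobby]
Visit gym → queue [attic, closet, workshop, foyer, lobby]
Visit attic → queue [closet, workshop, foyer, lobby]
Visit closet → queue [workshop, foyer, lobby]
Visit workshop → queue [foyer, lobby]
Visit foyer → queue [lobby]
Visit lobby → queue []

office -> annex -> gallery -> patio -> loft -> porch -> library -> lab -> hall -> den -> garage -> gym -> attic -> closet -> workshop -> foyer -> lobby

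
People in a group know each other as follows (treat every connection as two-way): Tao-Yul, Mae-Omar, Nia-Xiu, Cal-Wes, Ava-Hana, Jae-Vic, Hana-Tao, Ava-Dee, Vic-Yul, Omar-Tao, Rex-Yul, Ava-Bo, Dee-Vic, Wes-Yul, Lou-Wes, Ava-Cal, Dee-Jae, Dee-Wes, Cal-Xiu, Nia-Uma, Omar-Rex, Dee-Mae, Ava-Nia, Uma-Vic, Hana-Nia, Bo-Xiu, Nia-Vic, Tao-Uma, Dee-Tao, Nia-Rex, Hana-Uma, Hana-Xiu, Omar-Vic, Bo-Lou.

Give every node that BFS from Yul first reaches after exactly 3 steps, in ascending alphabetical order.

Level 0: Yul
Level 1: Rex, Tao, Vic, Wes
Level 2: Cal, Dee, Hana, Jae, Lou, Nia, Omar, Uma
Level 3: Ava, Bo, Mae, Xiu

Ava, Bo, Mae, Xiu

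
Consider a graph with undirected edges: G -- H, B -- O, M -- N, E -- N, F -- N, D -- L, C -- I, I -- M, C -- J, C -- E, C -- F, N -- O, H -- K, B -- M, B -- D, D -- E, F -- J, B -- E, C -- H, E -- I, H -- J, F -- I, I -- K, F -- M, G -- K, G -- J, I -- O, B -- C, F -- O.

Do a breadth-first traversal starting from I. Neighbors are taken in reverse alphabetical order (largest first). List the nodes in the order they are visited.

I, O, M, K, F, E, C, N, B, H, G, J, D, L

Visit I; enqueue O, M, K, F, E, C → queue [O, M, K, F, E, C]
Visit O; enqueue N, B → queue [M, K, F, E, C, N, B]
Visit M → queue [K, F, E, C, N, B]
Visit K; enqueue H, G → queue [F, E, C, N, B, H, G]
Visit F; enqueue J → queue [E, C, N, B, H, G, J]
Visit E; enqueue D → queue [C, N, B, H, G, J, D]
Visit C → queue [N, B, H, G, J, D]
Visit N → queue [B, H, G, J, D]
Visit B → queue [H, G, J, D]
Visit H → queue [G, J, D]
Visit G → queue [J, D]
Visit J → queue [D]
Visit D; enqueue L → queue [L]
Visit L → queue []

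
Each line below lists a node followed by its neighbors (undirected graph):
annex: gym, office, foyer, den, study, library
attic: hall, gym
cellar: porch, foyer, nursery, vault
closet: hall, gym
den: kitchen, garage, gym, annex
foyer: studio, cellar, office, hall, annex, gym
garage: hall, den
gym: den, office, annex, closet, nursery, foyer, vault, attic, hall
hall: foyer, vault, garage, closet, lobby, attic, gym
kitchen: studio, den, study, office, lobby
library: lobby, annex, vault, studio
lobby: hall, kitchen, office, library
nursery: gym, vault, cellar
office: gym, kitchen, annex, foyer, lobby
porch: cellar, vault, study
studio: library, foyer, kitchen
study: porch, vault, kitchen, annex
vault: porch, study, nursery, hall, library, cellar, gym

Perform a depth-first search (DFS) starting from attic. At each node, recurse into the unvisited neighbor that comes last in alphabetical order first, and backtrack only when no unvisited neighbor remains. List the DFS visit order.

attic → hall → vault → study → porch → cellar → nursery → gym → office → lobby → library → studio → kitchen → den → garage → annex → foyer → closet

Visit attic
attic → hall
hall → vault
vault → study
study → porch
porch → cellar
cellar → nursery
nursery → gym
gym → office
office → lobby
lobby → library
library → studio
studio → kitchen
kitchen → den
den → garage
den → annex
annex → foyer
gym → closet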